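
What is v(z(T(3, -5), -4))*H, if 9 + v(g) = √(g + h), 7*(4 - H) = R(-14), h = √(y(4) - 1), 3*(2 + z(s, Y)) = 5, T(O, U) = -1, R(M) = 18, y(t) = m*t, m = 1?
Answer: -90/7 + 10*√(-3 + 9*√3)/21 ≈ -11.168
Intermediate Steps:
y(t) = t (y(t) = 1*t = t)
z(s, Y) = -⅓ (z(s, Y) = -2 + (⅓)*5 = -2 + 5/3 = -⅓)
h = √3 (h = √(4 - 1) = √3 ≈ 1.7320)
H = 10/7 (H = 4 - ⅐*18 = 4 - 18/7 = 10/7 ≈ 1.4286)
v(g) = -9 + √(g + √3)
v(z(T(3, -5), -4))*H = (-9 + √(-⅓ + √3))*(10/7) = -90/7 + 10*√(-⅓ + √3)/7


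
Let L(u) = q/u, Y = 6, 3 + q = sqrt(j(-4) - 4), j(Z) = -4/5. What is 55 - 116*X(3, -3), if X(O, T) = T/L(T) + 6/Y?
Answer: 3817/23 + 696*I*sqrt(30)/23 ≈ 165.96 + 165.75*I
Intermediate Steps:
j(Z) = -4/5 (j(Z) = -4*1/5 = -4/5)
q = -3 + 2*I*sqrt(30)/5 (q = -3 + sqrt(-4/5 - 4) = -3 + sqrt(-24/5) = -3 + 2*I*sqrt(30)/5 ≈ -3.0 + 2.1909*I)
L(u) = (-3 + 2*I*sqrt(30)/5)/u
X(O, T) = 1 + 5*T**2/(-15 + 2*I*sqrt(30)) (X(O, T) = T/(((-15 + 2*I*sqrt(30))/(5*T))) + 6/6 = T*(5*T/(-15 + 2*I*sqrt(30))) + 6*(1/6) = 5*T**2/(-15 + 2*I*sqrt(30)) + 1 = 1 + 5*T**2/(-15 + 2*I*sqrt(30)))
55 - 116*X(3, -3) = 55 - 116*(1 - 5/23*(-3)**2 - 2/69*I*sqrt(30)*(-3)**2) = 55 - 116*(1 - 5/23*9 - 2/69*I*sqrt(30)*9) = 55 - 116*(1 - 45/23 - 6*I*sqrt(30)/23) = 55 - 116*(-22/23 - 6*I*sqrt(30)/23) = 55 + (2552/23 + 696*I*sqrt(30)/23) = 3817/23 + 696*I*sqrt(30)/23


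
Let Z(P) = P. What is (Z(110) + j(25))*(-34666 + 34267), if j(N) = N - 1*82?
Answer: -21147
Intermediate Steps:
j(N) = -82 + N (j(N) = N - 82 = -82 + N)
(Z(110) + j(25))*(-34666 + 34267) = (110 + (-82 + 25))*(-34666 + 34267) = (110 - 57)*(-399) = 53*(-399) = -21147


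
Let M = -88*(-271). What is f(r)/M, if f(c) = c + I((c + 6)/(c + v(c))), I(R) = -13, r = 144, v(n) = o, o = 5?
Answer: 131/23848 ≈ 0.0054931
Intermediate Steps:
v(n) = 5
M = 23848
f(c) = -13 + c (f(c) = c - 13 = -13 + c)
f(r)/M = (-13 + 144)/23848 = 131*(1/23848) = 131/23848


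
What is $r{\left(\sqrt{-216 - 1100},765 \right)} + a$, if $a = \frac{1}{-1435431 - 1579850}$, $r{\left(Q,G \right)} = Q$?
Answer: $- \frac{1}{3015281} + 2 i \sqrt{329} \approx -3.3164 \cdot 10^{-7} + 36.277 i$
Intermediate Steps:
$a = - \frac{1}{3015281}$ ($a = \frac{1}{-3015281} = - \frac{1}{3015281} \approx -3.3164 \cdot 10^{-7}$)
$r{\left(\sqrt{-216 - 1100},765 \right)} + a = \sqrt{-216 - 1100} - \frac{1}{3015281} = \sqrt{-1316} - \frac{1}{3015281} = 2 i \sqrt{329} - \frac{1}{3015281} = - \frac{1}{3015281} + 2 i \sqrt{329}$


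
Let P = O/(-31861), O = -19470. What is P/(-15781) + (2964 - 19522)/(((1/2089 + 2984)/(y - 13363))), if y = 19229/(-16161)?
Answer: 31564880211011047179886/425649884366767383 ≈ 74157.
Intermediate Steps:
y = -19229/16161 (y = 19229*(-1/16161) = -19229/16161 ≈ -1.1898)
P = 19470/31861 (P = -19470/(-31861) = -19470*(-1/31861) = 19470/31861 ≈ 0.61109)
P/(-15781) + (2964 - 19522)/(((1/2089 + 2984)/(y - 13363))) = (19470/31861)/(-15781) + (2964 - 19522)/(((1/2089 + 2984)/(-19229/16161 - 13363))) = (19470/31861)*(-1/15781) - 16558*(-215978672/(16161*(1/2089 + 2984))) = -19470/502798441 - 16558/((6233577/2089)*(-16161/215978672)) = -19470/502798441 - 16558/(-14391548271/64454206544) = -19470/502798441 - 16558*(-64454206544/14391548271) = -19470/502798441 + 62778397173856/846561663 = 31564880211011047179886/425649884366767383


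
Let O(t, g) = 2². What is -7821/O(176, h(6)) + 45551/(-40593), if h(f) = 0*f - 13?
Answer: -317660057/162372 ≈ -1956.4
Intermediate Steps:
h(f) = -13 (h(f) = 0 - 13 = -13)
O(t, g) = 4
-7821/O(176, h(6)) + 45551/(-40593) = -7821/4 + 45551/(-40593) = -7821*¼ + 45551*(-1/40593) = -7821/4 - 45551/40593 = -317660057/162372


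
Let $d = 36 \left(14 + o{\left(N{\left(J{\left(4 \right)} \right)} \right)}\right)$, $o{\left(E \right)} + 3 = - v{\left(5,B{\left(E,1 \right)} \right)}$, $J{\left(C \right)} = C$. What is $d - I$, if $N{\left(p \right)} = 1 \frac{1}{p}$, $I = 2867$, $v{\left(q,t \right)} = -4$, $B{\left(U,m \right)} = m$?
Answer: $-2327$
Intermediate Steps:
$N{\left(p \right)} = \frac{1}{p}$
$o{\left(E \right)} = 1$ ($o{\left(E \right)} = -3 - -4 = -3 + 4 = 1$)
$d = 540$ ($d = 36 \left(14 + 1\right) = 36 \cdot 15 = 540$)
$d - I = 540 - 2867 = -2327$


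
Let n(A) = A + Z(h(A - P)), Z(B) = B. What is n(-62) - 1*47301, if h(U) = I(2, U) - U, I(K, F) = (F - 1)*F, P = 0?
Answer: -43395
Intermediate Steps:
I(K, F) = F*(-1 + F) (I(K, F) = (-1 + F)*F = F*(-1 + F))
h(U) = -U + U*(-1 + U) (h(U) = U*(-1 + U) - U = -U + U*(-1 + U))
n(A) = A + A*(-2 + A) (n(A) = A + (A - 1*0)*(-2 + (A - 1*0)) = A + (A + 0)*(-2 + (A + 0)) = A + A*(-2 + A))
n(-62) - 1*47301 = -62*(-1 - 62) - 1*47301 = -62*(-63) - 47301 = 3906 - 47301 = -43395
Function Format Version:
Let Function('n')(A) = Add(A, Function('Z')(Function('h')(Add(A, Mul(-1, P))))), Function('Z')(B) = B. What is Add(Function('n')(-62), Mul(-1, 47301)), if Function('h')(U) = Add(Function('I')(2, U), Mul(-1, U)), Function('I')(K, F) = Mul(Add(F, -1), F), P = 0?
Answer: -43395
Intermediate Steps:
Function('I')(K, F) = Mul(F, Add(-1, F)) (Function('I')(K, F) = Mul(Add(-1, F), F) = Mul(F, Add(-1, F)))
Function('h')(U) = Add(Mul(-1, U), Mul(U, Add(-1, U))) (Function('h')(U) = Add(Mul(U, Add(-1, U)), Mul(-1, U)) = Add(Mul(-1, U), Mul(U, Add(-1, U))))
Function('n')(A) = Add(A, Mul(A, Add(-2, A))) (Function('n')(A) = Add(A, Mul(Add(A, Mul(-1, 0)), Add(-2, Add(A, Mul(-1, 0))))) = Add(A, Mul(Add(A, 0), Add(-2, Add(A, 0)))) = Add(A, Mul(A, Add(-2, A))))
Add(Function('n')(-62), Mul(-1, 47301)) = Add(Mul(-62, Add(-1, -62)), Mul(-1, 47301)) = Add(Mul(-62, -63), -47301) = Add(3906, -47301) = -43395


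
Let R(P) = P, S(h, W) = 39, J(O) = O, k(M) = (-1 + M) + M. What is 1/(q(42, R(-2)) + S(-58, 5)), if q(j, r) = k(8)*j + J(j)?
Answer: 1/711 ≈ 0.0014065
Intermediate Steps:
k(M) = -1 + 2*M
q(j, r) = 16*j (q(j, r) = (-1 + 2*8)*j + j = (-1 + 16)*j + j = 15*j + j = 16*j)
1/(q(42, R(-2)) + S(-58, 5)) = 1/(16*42 + 39) = 1/(672 + 39) = 1/711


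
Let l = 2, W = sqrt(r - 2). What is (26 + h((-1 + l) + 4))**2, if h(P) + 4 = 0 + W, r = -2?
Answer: 480 + 88*I ≈ 480.0 + 88.0*I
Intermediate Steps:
W = 2*I (W = sqrt(-2 - 2) = sqrt(-4) = 2*I ≈ 2.0*I)
h(P) = -4 + 2*I (h(P) = -4 + (0 + 2*I) = -4 + 2*I)
(26 + h((-1 + l) + 4))**2 = (26 + (-4 + 2*I))**2 = (22 + 2*I)**2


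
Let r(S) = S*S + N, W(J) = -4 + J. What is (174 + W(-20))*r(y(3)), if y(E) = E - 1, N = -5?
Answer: -150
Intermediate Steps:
y(E) = -1 + E
r(S) = -5 + S² (r(S) = S*S - 5 = S² - 5 = -5 + S²)
(174 + W(-20))*r(y(3)) = (174 + (-4 - 20))*(-5 + (-1 + 3)²) = (174 - 24)*(-5 + 2²) = 150*(-5 + 4) = 150*(-1) = -150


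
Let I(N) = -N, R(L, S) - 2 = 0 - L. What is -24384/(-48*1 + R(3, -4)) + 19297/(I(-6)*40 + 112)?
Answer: 9528721/17248 ≈ 552.45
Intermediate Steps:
R(L, S) = 2 - L (R(L, S) = 2 + (0 - L) = 2 - L)
-24384/(-48*1 + R(3, -4)) + 19297/(I(-6)*40 + 112) = -24384/(-48*1 + (2 - 1*3)) + 19297/(-1*(-6)*40 + 112) = -24384/(-48 + (2 - 3)) + 19297/(6*40 + 112) = -24384/(-48 - 1) + 19297/(240 + 112) = -24384/(-49) + 19297/352 = -24384*(-1/49) + 19297*(1/352) = 24384/49 + 19297/352 = 9528721/17248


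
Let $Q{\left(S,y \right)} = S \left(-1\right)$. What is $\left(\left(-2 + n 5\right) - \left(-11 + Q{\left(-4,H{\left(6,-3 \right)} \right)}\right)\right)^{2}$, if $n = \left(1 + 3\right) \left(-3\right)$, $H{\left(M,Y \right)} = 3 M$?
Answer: $3025$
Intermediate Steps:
$Q{\left(S,y \right)} = - S$
$n = -12$ ($n = 4 \left(-3\right) = -12$)
$\left(\left(-2 + n 5\right) - \left(-11 + Q{\left(-4,H{\left(6,-3 \right)} \right)}\right)\right)^{2} = \left(\left(-2 - 60\right) + \left(11 - \left(-1\right) \left(-4\right)\right)\right)^{2} = \left(\left(-2 - 60\right) + \left(11 - 4\right)\right)^{2} = \left(-62 + \left(11 - 4\right)\right)^{2} = \left(-62 + 7\right)^{2} = \left(-55\right)^{2} = 3025$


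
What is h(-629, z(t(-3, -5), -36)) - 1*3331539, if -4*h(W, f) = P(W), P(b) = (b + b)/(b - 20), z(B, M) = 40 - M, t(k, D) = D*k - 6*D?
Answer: -4324338251/1298 ≈ -3.3315e+6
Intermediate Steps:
t(k, D) = -6*D + D*k
P(b) = 2*b/(-20 + b) (P(b) = (2*b)/(-20 + b) = 2*b/(-20 + b))
h(W, f) = -W/(2*(-20 + W))
h(-629, z(t(-3, -5), -36)) - 1*3331539 = -1*(-629)/(-40 + 2*(-629)) - 1*3331539 = -1*(-629)/(-40 - 1258) - 3331539 = -1*(-629)/(-1298) - 3331539 = -1*(-629)*(-1/1298) - 3331539 = -629/1298 - 3331539 = -4324338251/1298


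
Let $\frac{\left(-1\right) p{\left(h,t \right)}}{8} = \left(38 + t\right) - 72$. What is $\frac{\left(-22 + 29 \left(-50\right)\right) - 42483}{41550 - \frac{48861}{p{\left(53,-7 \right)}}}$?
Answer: $- \frac{14417240}{13579539} \approx -1.0617$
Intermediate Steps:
$p{\left(h,t \right)} = 272 - 8 t$ ($p{\left(h,t \right)} = - 8 \left(\left(38 + t\right) - 72\right) = - 8 \left(-34 + t\right) = 272 - 8 t$)
$\frac{\left(-22 + 29 \left(-50\right)\right) - 42483}{41550 - \frac{48861}{p{\left(53,-7 \right)}}} = \frac{\left(-22 + 29 \left(-50\right)\right) - 42483}{41550 - \frac{48861}{272 - -56}} = \frac{\left(-22 - 1450\right) - 42483}{41550 - \frac{48861}{272 + 56}} = \frac{-1472 - 42483}{41550 - \frac{48861}{328}} = - \frac{43955}{41550 - \frac{48861}{328}} = - \frac{43955}{\frac{13579539}{328}} = \left(-43955\right) \frac{328}{13579539} = - \frac{14417240}{13579539}$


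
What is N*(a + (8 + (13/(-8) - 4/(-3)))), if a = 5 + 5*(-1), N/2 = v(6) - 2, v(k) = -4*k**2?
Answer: -13505/6 ≈ -2250.8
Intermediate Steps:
N = -292 (N = 2*(-4*6**2 - 2) = 2*(-4*36 - 2) = 2*(-144 - 2) = 2*(-146) = -292)
a = 0 (a = 5 - 5 = 0)
N*(a + (8 + (13/(-8) - 4/(-3)))) = -292*(0 + (8 + (13/(-8) - 4/(-3)))) = -292*(0 + (8 + (13*(-1/8) - 4*(-1/3)))) = -292*(0 + (8 + (-13/8 + 4/3))) = -292*(0 + (8 - 7/24)) = -292*(0 + 185/24) = -292*185/24 = -13505/6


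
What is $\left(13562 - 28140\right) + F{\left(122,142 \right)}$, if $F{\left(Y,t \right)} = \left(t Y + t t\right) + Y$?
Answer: $23032$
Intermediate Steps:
$F{\left(Y,t \right)} = Y + t^{2} + Y t$ ($F{\left(Y,t \right)} = \left(Y t + t^{2}\right) + Y = \left(t^{2} + Y t\right) + Y = Y + t^{2} + Y t$)
$\left(13562 - 28140\right) + F{\left(122,142 \right)} = \left(13562 - 28140\right) + \left(122 + 142^{2} + 122 \cdot 142\right) = -14578 + \left(122 + 20164 + 17324\right) = -14578 + 37610 = 23032$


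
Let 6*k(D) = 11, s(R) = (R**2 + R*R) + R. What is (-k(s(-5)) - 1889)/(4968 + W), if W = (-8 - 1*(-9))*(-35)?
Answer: -11345/29598 ≈ -0.38330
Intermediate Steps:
s(R) = R + 2*R**2 (s(R) = (R**2 + R**2) + R = 2*R**2 + R = R + 2*R**2)
k(D) = 11/6 (k(D) = (1/6)*11 = 11/6)
W = -35 (W = (-8 + 9)*(-35) = 1*(-35) = -35)
(-k(s(-5)) - 1889)/(4968 + W) = (-1*11/6 - 1889)/(4968 - 35) = (-11/6 - 1889)/4933 = -11345/6*1/4933 = -11345/29598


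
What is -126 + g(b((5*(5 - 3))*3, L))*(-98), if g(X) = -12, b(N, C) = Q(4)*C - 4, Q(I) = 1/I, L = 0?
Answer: 1050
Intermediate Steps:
b(N, C) = -4 + C/4 (b(N, C) = C/4 - 4 = -4 + C/4)
-126 + g(b((5*(5 - 3))*3, L))*(-98) = -126 - 12*(-98) = -126 + 1176 = 1050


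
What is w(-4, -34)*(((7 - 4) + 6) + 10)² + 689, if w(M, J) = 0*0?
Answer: 689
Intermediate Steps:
w(M, J) = 0
w(-4, -34)*(((7 - 4) + 6) + 10)² + 689 = 0*(((7 - 4) + 6) + 10)² + 689 = 0*((3 + 6) + 10)² + 689 = 0*(9 + 10)² + 689 = 0*19² + 689 = 0*361 + 689 = 0 + 689 = 689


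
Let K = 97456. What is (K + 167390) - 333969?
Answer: -69123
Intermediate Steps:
(K + 167390) - 333969 = (97456 + 167390) - 333969 = 264846 - 333969 = -69123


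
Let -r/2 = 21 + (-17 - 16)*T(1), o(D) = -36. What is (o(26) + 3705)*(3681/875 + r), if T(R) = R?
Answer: 90554589/875 ≈ 1.0349e+5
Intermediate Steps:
r = 24 (r = -2*(21 + (-17 - 16)*1) = -2*(21 - 33*1) = -2*(21 - 33) = -2*(-12) = 24)
(o(26) + 3705)*(3681/875 + r) = (-36 + 3705)*(3681/875 + 24) = 3669*(3681*(1/875) + 24) = 3669*(3681/875 + 24) = 3669*(24681/875) = 90554589/875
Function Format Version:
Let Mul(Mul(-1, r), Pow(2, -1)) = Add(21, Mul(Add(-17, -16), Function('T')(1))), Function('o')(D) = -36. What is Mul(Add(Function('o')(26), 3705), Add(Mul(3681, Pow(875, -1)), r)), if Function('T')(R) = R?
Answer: Rational(90554589, 875) ≈ 1.0349e+5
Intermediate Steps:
r = 24 (r = Mul(-2, Add(21, Mul(Add(-17, -16), 1))) = Mul(-2, Add(21, Mul(-33, 1))) = Mul(-2, Add(21, -33)) = Mul(-2, -12) = 24)
Mul(Add(Function('o')(26), 3705), Add(Mul(3681, Pow(875, -1)), r)) = Mul(Add(-36, 3705), Add(Mul(3681, Pow(875, -1)), 24)) = Mul(3669, Add(Mul(3681, Rational(1, 875)), 24)) = Mul(3669, Add(Rational(3681, 875), 24)) = Mul(3669, Rational(24681, 875)) = Rational(90554589, 875)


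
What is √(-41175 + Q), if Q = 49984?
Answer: √8809 ≈ 93.856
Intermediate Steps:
√(-41175 + Q) = √(-41175 + 49984) = √8809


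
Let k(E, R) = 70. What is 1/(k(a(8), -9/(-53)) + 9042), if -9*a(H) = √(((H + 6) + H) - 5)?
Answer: 1/9112 ≈ 0.00010975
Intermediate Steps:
a(H) = -√(1 + 2*H)/9 (a(H) = -√(((H + 6) + H) - 5)/9 = -√(((6 + H) + H) - 5)/9 = -√((6 + 2*H) - 5)/9 = -√(1 + 2*H)/9)
1/(k(a(8), -9/(-53)) + 9042) = 1/(70 + 9042) = 1/9112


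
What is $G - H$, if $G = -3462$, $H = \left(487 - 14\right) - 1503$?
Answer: $-2432$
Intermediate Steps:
$H = -1030$ ($H = 473 - 1503 = -1030$)
$G - H = -3462 - -1030 = -3462 + 1030 = -2432$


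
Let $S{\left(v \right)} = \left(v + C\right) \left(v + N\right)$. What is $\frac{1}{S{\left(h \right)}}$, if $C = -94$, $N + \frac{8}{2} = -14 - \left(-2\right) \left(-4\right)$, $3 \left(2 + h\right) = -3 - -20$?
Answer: $\frac{9}{18157} \approx 0.00049568$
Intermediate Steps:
$h = \frac{11}{3}$ ($h = -2 + \frac{-3 - -20}{3} = -2 + \frac{-3 + 20}{3} = -2 + \frac{1}{3} \cdot 17 = -2 + \frac{17}{3} = \frac{11}{3} \approx 3.6667$)
$N = -26$ ($N = -4 - \left(14 - -8\right) = -4 - 22 = -26$)
$S{\left(v \right)} = \left(-94 + v\right) \left(-26 + v\right)$ ($S{\left(v \right)} = \left(v - 94\right) \left(v - 26\right) = \left(-94 + v\right) \left(-26 + v\right)$)
$\frac{1}{S{\left(h \right)}} = \frac{1}{2444 + \left(\frac{11}{3}\right)^{2} - 440} = \frac{1}{2444 + \frac{121}{9} - 440} = \frac{1}{\frac{18157}{9}} = \frac{9}{18157}$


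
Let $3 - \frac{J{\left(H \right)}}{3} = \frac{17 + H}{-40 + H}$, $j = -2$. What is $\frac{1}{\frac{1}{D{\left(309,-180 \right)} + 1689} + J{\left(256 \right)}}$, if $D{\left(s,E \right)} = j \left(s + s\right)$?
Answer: $\frac{3624}{18883} \approx 0.19192$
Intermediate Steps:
$J{\left(H \right)} = 9 - \frac{3 \left(17 + H\right)}{-40 + H}$ ($J{\left(H \right)} = 9 - 3 \frac{17 + H}{-40 + H} = 9 - \frac{3 \left(17 + H\right)}{-40 + H}$)
$D{\left(s,E \right)} = - 4 s$ ($D{\left(s,E \right)} = - 2 \left(s + s\right) = - 2 \cdot 2 s = - 4 s$)
$\frac{1}{\frac{1}{D{\left(309,-180 \right)} + 1689} + J{\left(256 \right)}} = \frac{1}{\frac{1}{\left(-4\right) 309 + 1689} + \frac{3 \left(-137 + 2 \cdot 256\right)}{-40 + 256}} = \frac{1}{\frac{1}{-1236 + 1689} + \frac{3 \left(-137 + 512\right)}{216}} = \frac{1}{\frac{1}{453} + 3 \cdot \frac{1}{216} \cdot 375} = \frac{1}{\frac{1}{453} + \frac{125}{24}} = \frac{1}{\frac{18883}{3624}} = \frac{3624}{18883}$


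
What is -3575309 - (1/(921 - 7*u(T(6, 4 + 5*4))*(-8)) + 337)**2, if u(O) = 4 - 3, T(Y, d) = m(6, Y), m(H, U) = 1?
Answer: -3521141686961/954529 ≈ -3.6889e+6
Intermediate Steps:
T(Y, d) = 1
u(O) = 1
-3575309 - (1/(921 - 7*u(T(6, 4 + 5*4))*(-8)) + 337)**2 = -3575309 - (1/(921 - 7*1*(-8)) + 337)**2 = -3575309 - (1/(921 - 7*(-8)) + 337)**2 = -3575309 - (1/(921 + 56) + 337)**2 = -3575309 - (1/977 + 337)**2 = -3575309 - (329250/977)**2 = -3575309 - 1*108405562500/954529 = -3575309 - 108405562500/954529 = -3521141686961/954529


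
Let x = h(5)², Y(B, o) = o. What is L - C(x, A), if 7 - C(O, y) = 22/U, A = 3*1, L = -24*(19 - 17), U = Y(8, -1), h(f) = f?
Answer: -77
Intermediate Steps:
U = -1
L = -48 (L = -24*2 = -48)
A = 3
x = 25 (x = 5² = 25)
C(O, y) = 29 (C(O, y) = 7 - 22/(-1) = 7 - 22*(-1) = 7 - 1*(-22) = 7 + 22 = 29)
L - C(x, A) = -48 - 1*29 = -48 - 29 = -77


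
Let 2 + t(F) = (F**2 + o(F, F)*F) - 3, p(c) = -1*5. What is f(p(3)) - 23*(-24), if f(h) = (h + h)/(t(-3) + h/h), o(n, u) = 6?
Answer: 7186/13 ≈ 552.77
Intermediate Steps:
p(c) = -5
t(F) = -5 + F**2 + 6*F (t(F) = -2 + ((F**2 + 6*F) - 3) = -2 + (-3 + F**2 + 6*F) = -5 + F**2 + 6*F)
f(h) = -2*h/13 (f(h) = (h + h)/((-5 + (-3)**2 + 6*(-3)) + h/h) = (2*h)/((-5 + 9 - 18) + 1) = (2*h)/(-14 + 1) = (2*h)/(-13) = (2*h)*(-1/13) = -2*h/13)
f(p(3)) - 23*(-24) = -2/13*(-5) - 23*(-24) = 10/13 + 552 = 7186/13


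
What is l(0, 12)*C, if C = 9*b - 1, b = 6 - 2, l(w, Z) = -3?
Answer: -105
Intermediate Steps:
b = 4
C = 35 (C = 9*4 - 1 = 36 - 1 = 35)
l(0, 12)*C = -3*35 = -105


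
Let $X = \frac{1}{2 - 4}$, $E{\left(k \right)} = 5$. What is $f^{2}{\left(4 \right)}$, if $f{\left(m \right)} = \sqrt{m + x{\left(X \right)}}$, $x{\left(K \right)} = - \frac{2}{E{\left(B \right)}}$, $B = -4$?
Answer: $\frac{18}{5} \approx 3.6$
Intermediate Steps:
$X = - \frac{1}{2}$ ($X = \frac{1}{-2} = - \frac{1}{2} \approx -0.5$)
$x{\left(K \right)} = - \frac{2}{5}$
$f{\left(m \right)} = \sqrt{- \frac{2}{5} + m}$ ($f{\left(m \right)} = \sqrt{m - \frac{2}{5}} = \sqrt{- \frac{2}{5} + m}$)
$f^{2}{\left(4 \right)} = \left(\frac{\sqrt{-10 + 25 \cdot 4}}{5}\right)^{2} = \left(\frac{\sqrt{-10 + 100}}{5}\right)^{2} = \left(\frac{\sqrt{90}}{5}\right)^{2} = \left(\frac{3 \sqrt{10}}{5}\right)^{2} = \frac{18}{5}$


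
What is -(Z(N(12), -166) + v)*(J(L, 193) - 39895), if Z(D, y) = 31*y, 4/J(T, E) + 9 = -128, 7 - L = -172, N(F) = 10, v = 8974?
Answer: 20922389532/137 ≈ 1.5272e+8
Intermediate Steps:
L = 179 (L = 7 - 1*(-172) = 7 + 172 = 179)
J(T, E) = -4/137 (J(T, E) = 4/(-9 - 128) = 4/(-137) = 4*(-1/137) = -4/137)
-(Z(N(12), -166) + v)*(J(L, 193) - 39895) = -(31*(-166) + 8974)*(-4/137 - 39895) = -(-5146 + 8974)*(-5465619)/137 = -3828*(-5465619)/137 = -1*(-20922389532/137) = 20922389532/137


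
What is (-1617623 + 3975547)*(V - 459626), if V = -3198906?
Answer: -8626540407568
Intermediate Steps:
(-1617623 + 3975547)*(V - 459626) = (-1617623 + 3975547)*(-3198906 - 459626) = 2357924*(-3658532) = -8626540407568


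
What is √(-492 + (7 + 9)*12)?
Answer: 10*I*√3 ≈ 17.32*I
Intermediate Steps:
√(-492 + (7 + 9)*12) = √(-492 + 16*12) = √(-492 + 192) = √(-300) = 10*I*√3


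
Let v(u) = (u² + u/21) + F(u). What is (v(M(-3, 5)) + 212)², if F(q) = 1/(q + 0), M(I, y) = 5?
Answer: 621554761/11025 ≈ 56377.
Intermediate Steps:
F(q) = 1/q
v(u) = 1/u + u² + u/21 (v(u) = (u² + u/21) + 1/u = 1/u + u² + u/21)
(v(M(-3, 5)) + 212)² = ((1/5 + 5² + (1/21)*5) + 212)² = ((⅕ + 25 + 5/21) + 212)² = (2671/105 + 212)² = (24931/105)² = 621554761/11025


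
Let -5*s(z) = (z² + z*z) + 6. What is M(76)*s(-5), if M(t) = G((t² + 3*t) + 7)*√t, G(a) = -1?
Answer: 112*√19/5 ≈ 97.639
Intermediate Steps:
M(t) = -√t
s(z) = -6/5 - 2*z²/5 (s(z) = -((z² + z*z) + 6)/5 = -((z² + z²) + 6)/5 = -(2*z² + 6)/5 = -(6 + 2*z²)/5 = -6/5 - 2*z²/5)
M(76)*s(-5) = (-√76)*(-6/5 - ⅖*(-5)²) = (-2*√19)*(-6/5 - ⅖*25) = (-2*√19)*(-6/5 - 10) = -2*√19*(-56/5) = 112*√19/5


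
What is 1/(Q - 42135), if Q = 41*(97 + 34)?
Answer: -1/36764 ≈ -2.7201e-5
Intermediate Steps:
Q = 5371 (Q = 41*131 = 5371)
1/(Q - 42135) = 1/(5371 - 42135) = 1/(-36764) = -1/36764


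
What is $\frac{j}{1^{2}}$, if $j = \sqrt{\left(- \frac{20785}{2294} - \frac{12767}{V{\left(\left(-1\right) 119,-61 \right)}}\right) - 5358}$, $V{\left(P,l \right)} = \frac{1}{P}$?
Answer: $\frac{5 \sqrt{318673324646}}{2294} \approx 1230.4$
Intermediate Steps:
$j = \frac{5 \sqrt{318673324646}}{2294}$ ($j = \sqrt{\left(- \frac{20785}{2294} - \frac{12767}{\frac{1}{\left(-1\right) 119}}\right) - 5358} = \sqrt{\left(\left(-20785\right) \frac{1}{2294} - \frac{12767}{\frac{1}{-119}}\right) - 5358} = \sqrt{\left(- \frac{20785}{2294} - \frac{12767}{- \frac{1}{119}}\right) - 5358} = \sqrt{\left(- \frac{20785}{2294} - -1519273\right) - 5358} = \sqrt{\left(- \frac{20785}{2294} + 1519273\right) - 5358} = \sqrt{\frac{3485191477}{2294} - 5358} = \sqrt{\frac{3472900225}{2294}} = \frac{5 \sqrt{318673324646}}{2294} \approx 1230.4$)
$\frac{j}{1^{2}} = \frac{\frac{5}{2294} \sqrt{318673324646}}{1^{2}} = \frac{\frac{5}{2294} \sqrt{318673324646}}{1} = \frac{5 \sqrt{318673324646}}{2294} \cdot 1 = \frac{5 \sqrt{318673324646}}{2294}$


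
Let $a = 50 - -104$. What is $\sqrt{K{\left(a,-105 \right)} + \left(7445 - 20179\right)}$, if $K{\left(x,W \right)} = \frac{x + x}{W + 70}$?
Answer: $\frac{i \sqrt{318570}}{5} \approx 112.88 i$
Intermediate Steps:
$a = 154$ ($a = 50 + 104 = 154$)
$K{\left(x,W \right)} = \frac{2 x}{70 + W}$
$\sqrt{K{\left(a,-105 \right)} + \left(7445 - 20179\right)} = \sqrt{2 \cdot 154 \frac{1}{70 - 105} + \left(7445 - 20179\right)} = \sqrt{2 \cdot 154 \frac{1}{-35} - 12734} = \sqrt{2 \cdot 154 \left(- \frac{1}{35}\right) - 12734} = \sqrt{- \frac{44}{5} - 12734} = \sqrt{- \frac{63714}{5}} = \frac{i \sqrt{318570}}{5}$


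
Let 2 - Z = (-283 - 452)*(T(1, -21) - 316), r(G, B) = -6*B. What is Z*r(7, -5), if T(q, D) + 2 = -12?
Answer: -7276440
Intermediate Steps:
T(q, D) = -14 (T(q, D) = -2 - 12 = -14)
Z = -242548 (Z = 2 - (-283 - 452)*(-14 - 316) = 2 - (-735)*(-330) = 2 - 1*242550 = 2 - 242550 = -242548)
Z*r(7, -5) = -(-1455288)*(-5) = -242548*30 = -7276440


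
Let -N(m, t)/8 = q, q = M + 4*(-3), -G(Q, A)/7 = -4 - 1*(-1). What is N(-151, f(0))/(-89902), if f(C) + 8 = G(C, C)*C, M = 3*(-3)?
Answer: -84/44951 ≈ -0.0018687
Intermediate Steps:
G(Q, A) = 21 (G(Q, A) = -7*(-4 - 1*(-1)) = -7*(-4 + 1) = -7*(-3) = 21)
M = -9
f(C) = -8 + 21*C
q = -21 (q = -9 + 4*(-3) = -9 - 12 = -21)
N(m, t) = 168 (N(m, t) = -8*(-21) = 168)
N(-151, f(0))/(-89902) = 168/(-89902) = 168*(-1/89902) = -84/44951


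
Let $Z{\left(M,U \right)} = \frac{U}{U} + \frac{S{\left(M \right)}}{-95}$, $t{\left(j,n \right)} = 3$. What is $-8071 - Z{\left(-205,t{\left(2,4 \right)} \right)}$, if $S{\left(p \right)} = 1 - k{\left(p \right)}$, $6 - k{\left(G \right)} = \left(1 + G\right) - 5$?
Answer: $- \frac{767054}{95} \approx -8074.3$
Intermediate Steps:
$k{\left(G \right)} = 10 - G$ ($k{\left(G \right)} = 6 - \left(\left(1 + G\right) - 5\right) = 6 - \left(-4 + G\right) = 10 - G$)
$S{\left(p \right)} = -9 + p$ ($S{\left(p \right)} = 1 - \left(10 - p\right) = 1 + \left(-10 + p\right) = -9 + p$)
$Z{\left(M,U \right)} = \frac{104}{95} - \frac{M}{95}$ ($Z{\left(M,U \right)} = \frac{U}{U} + \frac{-9 + M}{-95} = 1 + \left(-9 + M\right) \left(- \frac{1}{95}\right) = 1 - \left(- \frac{9}{95} + \frac{M}{95}\right) = \frac{104}{95} - \frac{M}{95}$)
$-8071 - Z{\left(-205,t{\left(2,4 \right)} \right)} = -8071 - \left(\frac{104}{95} - - \frac{41}{19}\right) = -8071 - \left(\frac{104}{95} + \frac{41}{19}\right) = -8071 - \frac{309}{95} = - \frac{767054}{95}$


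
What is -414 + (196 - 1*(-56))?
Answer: -162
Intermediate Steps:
-414 + (196 - 1*(-56)) = -414 + (196 + 56) = -414 + 252 = -162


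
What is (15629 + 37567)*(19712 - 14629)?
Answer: 270395268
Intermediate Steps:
(15629 + 37567)*(19712 - 14629) = 53196*5083 = 270395268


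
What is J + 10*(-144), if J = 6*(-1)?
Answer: -1446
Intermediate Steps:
J = -6
J + 10*(-144) = -6 + 10*(-144) = -6 - 1440 = -1446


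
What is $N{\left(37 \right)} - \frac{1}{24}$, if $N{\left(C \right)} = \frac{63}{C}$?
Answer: $\frac{1475}{888} \approx 1.661$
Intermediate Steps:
$N{\left(37 \right)} - \frac{1}{24} = \frac{63}{37} - \frac{1}{24} = \frac{1475}{888}$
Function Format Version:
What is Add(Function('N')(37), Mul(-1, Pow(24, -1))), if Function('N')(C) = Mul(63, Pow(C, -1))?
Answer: Rational(1475, 888) ≈ 1.6610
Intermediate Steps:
Add(Function('N')(37), Mul(-1, Pow(24, -1))) = Add(Mul(63, Pow(37, -1)), Mul(-1, Pow(24, -1))) = Add(Mul(63, Rational(1, 37)), Mul(-1, Rational(1, 24))) = Add(Rational(63, 37), Rational(-1, 24)) = Rational(1475, 888)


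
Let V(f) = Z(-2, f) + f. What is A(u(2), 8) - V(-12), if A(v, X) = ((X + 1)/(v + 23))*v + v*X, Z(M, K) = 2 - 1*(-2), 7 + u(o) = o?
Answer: -69/2 ≈ -34.500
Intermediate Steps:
u(o) = -7 + o
Z(M, K) = 4 (Z(M, K) = 2 + 2 = 4)
V(f) = 4 + f
A(v, X) = X*v + v*(1 + X)/(23 + v) (A(v, X) = ((1 + X)/(23 + v))*v + X*v = v*(1 + X)/(23 + v) + X*v = X*v + v*(1 + X)/(23 + v))
A(u(2), 8) - V(-12) = (-7 + 2)*(1 + 24*8 + 8*(-7 + 2))/(23 + (-7 + 2)) - (4 - 12) = -5*(1 + 192 + 8*(-5))/(23 - 5) - 1*(-8) = -5*(1 + 192 - 40)/18 + 8 = -5*1/18*153 + 8 = -85/2 + 8 = -69/2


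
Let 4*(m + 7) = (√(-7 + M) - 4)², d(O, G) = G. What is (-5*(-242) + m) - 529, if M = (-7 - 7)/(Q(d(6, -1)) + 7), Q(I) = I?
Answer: 2027/3 - 4*I*√21/3 ≈ 675.67 - 6.1101*I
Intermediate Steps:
M = -7/3 (M = (-7 - 7)/(-1 + 7) = -14/6 = -14*⅙ = -7/3 ≈ -2.3333)
m = -7 + (-4 + 2*I*√21/3)²/4 (m = -7 + (√(-7 - 7/3) - 4)²/4 = -7 + (√(-28/3) - 4)²/4 = -7 + (2*I*√21/3 - 4)²/4 = -7 + (-4 + 2*I*√21/3)²/4 ≈ -5.3333 - 6.1101*I)
(-5*(-242) + m) - 529 = (-5*(-242) + (-7 + (6 - I*√21)²/9)) - 529 = (1210 + (-7 + (6 - I*√21)²/9)) - 529 = (1203 + (6 - I*√21)²/9) - 529 = 674 + (6 - I*√21)²/9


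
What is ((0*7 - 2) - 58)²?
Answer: 3600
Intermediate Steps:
((0*7 - 2) - 58)² = ((0 - 2) - 58)² = (-2 - 58)² = (-60)² = 3600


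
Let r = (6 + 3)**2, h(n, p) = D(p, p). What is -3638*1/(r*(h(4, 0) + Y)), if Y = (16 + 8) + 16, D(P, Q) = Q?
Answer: -1819/1620 ≈ -1.1228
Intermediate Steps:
h(n, p) = p
Y = 40 (Y = 24 + 16 = 40)
r = 81 (r = 9**2 = 81)
-3638*1/(r*(h(4, 0) + Y)) = -3638*1/(81*(0 + 40)) = -3638/(40*81) = -3638/3240 = -3638*1/3240 = -1819/1620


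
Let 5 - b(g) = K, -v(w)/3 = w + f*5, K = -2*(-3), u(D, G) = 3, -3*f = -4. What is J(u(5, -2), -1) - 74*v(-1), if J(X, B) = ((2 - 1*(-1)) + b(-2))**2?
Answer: 1262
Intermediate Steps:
f = 4/3 (f = -1/3*(-4) = 4/3 ≈ 1.3333)
K = 6
v(w) = -20 - 3*w (v(w) = -3*(w + (4/3)*5) = -3*(w + 20/3) = -3*(20/3 + w) = -20 - 3*w)
b(g) = -1 (b(g) = 5 - 1*6 = 5 - 6 = -1)
J(X, B) = 4 (J(X, B) = ((2 - 1*(-1)) - 1)**2 = ((2 + 1) - 1)**2 = (3 - 1)**2 = 2**2 = 4)
J(u(5, -2), -1) - 74*v(-1) = 4 - 74*(-20 - 3*(-1)) = 4 - 74*(-20 + 3) = 4 - 74*(-17) = 4 + 1258 = 1262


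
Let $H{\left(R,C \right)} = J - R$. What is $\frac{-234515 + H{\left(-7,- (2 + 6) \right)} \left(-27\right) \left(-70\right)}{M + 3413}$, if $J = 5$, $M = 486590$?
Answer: $- \frac{211835}{490003} \approx -0.43231$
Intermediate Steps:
$H{\left(R,C \right)} = 5 - R$
$\frac{-234515 + H{\left(-7,- (2 + 6) \right)} \left(-27\right) \left(-70\right)}{M + 3413} = \frac{-234515 + \left(5 - -7\right) \left(-27\right) \left(-70\right)}{486590 + 3413} = \frac{-234515 + \left(5 + 7\right) \left(-27\right) \left(-70\right)}{490003} = \left(-234515 + 12 \left(-27\right) \left(-70\right)\right) \frac{1}{490003} = \left(-234515 - -22680\right) \frac{1}{490003} = \left(-234515 + 22680\right) \frac{1}{490003} = \left(-211835\right) \frac{1}{490003} = - \frac{211835}{490003}$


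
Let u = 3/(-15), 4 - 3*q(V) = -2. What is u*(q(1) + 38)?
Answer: -8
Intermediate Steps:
q(V) = 2 (q(V) = 4/3 - ⅓*(-2) = 4/3 + ⅔ = 2)
u = -⅕ (u = 3*(-1/15) = -⅕ ≈ -0.20000)
u*(q(1) + 38) = -(2 + 38)/5 = -⅕*40 = -8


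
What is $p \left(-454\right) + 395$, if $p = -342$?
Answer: $155663$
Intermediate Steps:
$p \left(-454\right) + 395 = \left(-342\right) \left(-454\right) + 395 = 155268 + 395 = 155663$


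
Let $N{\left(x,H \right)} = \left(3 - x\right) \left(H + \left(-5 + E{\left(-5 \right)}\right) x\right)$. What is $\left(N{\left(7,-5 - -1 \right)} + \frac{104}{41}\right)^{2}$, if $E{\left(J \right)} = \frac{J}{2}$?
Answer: $\frac{87796900}{1681} \approx 52229.0$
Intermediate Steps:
$E{\left(J \right)} = \frac{J}{2}$ ($E{\left(J \right)} = J \frac{1}{2} = \frac{J}{2}$)
$N{\left(x,H \right)} = \left(3 - x\right) \left(H - \frac{15 x}{2}\right)$ ($N{\left(x,H \right)} = \left(3 - x\right) \left(H + \left(-5 + \frac{1}{2} \left(-5\right)\right) x\right) = \left(3 - x\right) \left(H + \left(-5 - \frac{5}{2}\right) x\right) = \left(3 - x\right) \left(H - \frac{15 x}{2}\right)$)
$\left(N{\left(7,-5 - -1 \right)} + \frac{104}{41}\right)^{2} = \left(\left(3 \left(-5 - -1\right) - \frac{315}{2} + \frac{15 \cdot 7^{2}}{2} - \left(-5 - -1\right) 7\right) + \frac{104}{41}\right)^{2} = \left(\left(3 \left(-5 + 1\right) - \frac{315}{2} + \frac{15}{2} \cdot 49 - \left(-5 + 1\right) 7\right) + 104 \cdot \frac{1}{41}\right)^{2} = \left(\left(3 \left(-4\right) - \frac{315}{2} + \frac{735}{2} - \left(-4\right) 7\right) + \frac{104}{41}\right)^{2} = \left(\left(-12 - \frac{315}{2} + \frac{735}{2} + 28\right) + \frac{104}{41}\right)^{2} = \left(226 + \frac{104}{41}\right)^{2} = \left(\frac{9370}{41}\right)^{2} = \frac{87796900}{1681}$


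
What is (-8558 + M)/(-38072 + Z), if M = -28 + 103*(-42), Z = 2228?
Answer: 1076/2987 ≈ 0.36023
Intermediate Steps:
M = -4354 (M = -28 - 4326 = -4354)
(-8558 + M)/(-38072 + Z) = (-8558 - 4354)/(-38072 + 2228) = -12912/(-35844) = -12912*(-1/35844) = 1076/2987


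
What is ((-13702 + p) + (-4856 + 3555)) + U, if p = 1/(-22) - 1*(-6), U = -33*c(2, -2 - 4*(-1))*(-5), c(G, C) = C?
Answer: -322675/22 ≈ -14667.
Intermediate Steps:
U = 330 (U = -33*(-2 - 4*(-1))*(-5) = -33*(-2 + 4)*(-5) = -33*2*(-5) = -66*(-5) = 330)
p = 131/22 (p = -1/22 + 6 = 131/22 ≈ 5.9545)
((-13702 + p) + (-4856 + 3555)) + U = ((-13702 + 131/22) + (-4856 + 3555)) + 330 = (-301313/22 - 1301) + 330 = -329935/22 + 330 = -322675/22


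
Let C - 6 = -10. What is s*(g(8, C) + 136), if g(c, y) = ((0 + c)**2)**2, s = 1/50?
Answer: 2116/25 ≈ 84.640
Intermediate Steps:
C = -4 (C = 6 - 10 = -4)
s = 1/50 ≈ 0.020000
g(c, y) = c**4 (g(c, y) = (c**2)**2 = c**4)
s*(g(8, C) + 136) = (8**4 + 136)/50 = (4096 + 136)/50 = (1/50)*4232 = 2116/25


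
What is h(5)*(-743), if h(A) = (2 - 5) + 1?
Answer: 1486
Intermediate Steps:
h(A) = -2 (h(A) = -3 + 1 = -2)
h(5)*(-743) = -2*(-743) = 1486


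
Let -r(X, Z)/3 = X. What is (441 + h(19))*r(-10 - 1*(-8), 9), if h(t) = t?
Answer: 2760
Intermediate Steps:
r(X, Z) = -3*X
(441 + h(19))*r(-10 - 1*(-8), 9) = (441 + 19)*(-3*(-10 - 1*(-8))) = 460*(-3*(-10 + 8)) = 460*(-3*(-2)) = 460*6 = 2760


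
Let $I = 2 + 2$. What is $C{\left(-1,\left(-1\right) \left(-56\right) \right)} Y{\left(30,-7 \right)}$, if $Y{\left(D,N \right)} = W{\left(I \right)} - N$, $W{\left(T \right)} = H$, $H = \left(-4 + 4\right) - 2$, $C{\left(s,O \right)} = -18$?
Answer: $-90$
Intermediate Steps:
$I = 4$
$H = -2$ ($H = 0 - 2 = -2$)
$W{\left(T \right)} = -2$
$Y{\left(D,N \right)} = -2 - N$
$C{\left(-1,\left(-1\right) \left(-56\right) \right)} Y{\left(30,-7 \right)} = - 18 \left(-2 - -7\right) = - 18 \left(-2 + 7\right) = \left(-18\right) 5 = -90$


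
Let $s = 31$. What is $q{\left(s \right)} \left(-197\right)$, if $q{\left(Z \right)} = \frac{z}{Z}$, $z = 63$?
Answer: $- \frac{12411}{31} \approx -400.35$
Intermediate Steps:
$q{\left(Z \right)} = \frac{63}{Z}$
$q{\left(s \right)} \left(-197\right) = \frac{63}{31} \left(-197\right) = - \frac{12411}{31}$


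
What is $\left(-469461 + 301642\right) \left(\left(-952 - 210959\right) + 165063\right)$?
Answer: $7861984512$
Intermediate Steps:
$\left(-469461 + 301642\right) \left(\left(-952 - 210959\right) + 165063\right) = - 167819 \left(-211911 + 165063\right) = \left(-167819\right) \left(-46848\right) = 7861984512$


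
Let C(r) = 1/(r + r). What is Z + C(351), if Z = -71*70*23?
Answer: -80245619/702 ≈ -1.1431e+5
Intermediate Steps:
C(r) = 1/(2*r)
Z = -114310 (Z = -4970*23 = -114310)
Z + C(351) = -114310 + (½)/351 = -114310 + (½)*(1/351) = -114310 + 1/702 = -80245619/702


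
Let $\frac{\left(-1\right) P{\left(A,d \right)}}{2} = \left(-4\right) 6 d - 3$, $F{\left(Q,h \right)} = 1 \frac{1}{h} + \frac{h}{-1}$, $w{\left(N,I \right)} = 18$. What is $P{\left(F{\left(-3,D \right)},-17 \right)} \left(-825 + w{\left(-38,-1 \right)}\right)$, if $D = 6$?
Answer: $653670$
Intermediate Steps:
$F{\left(Q,h \right)} = \frac{1}{h} - h$ ($F{\left(Q,h \right)} = \frac{1}{h} + h \left(-1\right) = \frac{1}{h} - h$)
$P{\left(A,d \right)} = 6 + 48 d$ ($P{\left(A,d \right)} = - 2 \left(\left(-4\right) 6 d - 3\right) = - 2 \left(- 24 d - 3\right) = - 2 \left(-3 - 24 d\right) = 6 + 48 d$)
$P{\left(F{\left(-3,D \right)},-17 \right)} \left(-825 + w{\left(-38,-1 \right)}\right) = \left(6 + 48 \left(-17\right)\right) \left(-825 + 18\right) = \left(6 - 816\right) \left(-807\right) = \left(-810\right) \left(-807\right) = 653670$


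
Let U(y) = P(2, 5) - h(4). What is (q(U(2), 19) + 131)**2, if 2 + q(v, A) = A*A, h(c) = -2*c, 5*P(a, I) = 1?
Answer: 240100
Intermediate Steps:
P(a, I) = 1/5 (P(a, I) = (1/5)*1 = 1/5)
U(y) = 41/5 (U(y) = 1/5 - (-2)*4 = 1/5 - 1*(-8) = 1/5 + 8 = 41/5)
q(v, A) = -2 + A**2 (q(v, A) = -2 + A*A = -2 + A**2)
(q(U(2), 19) + 131)**2 = ((-2 + 19**2) + 131)**2 = ((-2 + 361) + 131)**2 = (359 + 131)**2 = 490**2 = 240100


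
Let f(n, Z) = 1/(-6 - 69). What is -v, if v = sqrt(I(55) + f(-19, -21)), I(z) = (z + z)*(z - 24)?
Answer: -sqrt(767247)/15 ≈ -58.395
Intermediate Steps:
I(z) = 2*z*(-24 + z) (I(z) = (2*z)*(-24 + z) = 2*z*(-24 + z))
f(n, Z) = -1/75 (f(n, Z) = 1/(-75) = -1/75)
v = sqrt(767247)/15 (v = sqrt(2*55*(-24 + 55) - 1/75) = sqrt(2*55*31 - 1/75) = sqrt(3410 - 1/75) = sqrt(255749/75) = sqrt(767247)/15 ≈ 58.395)
-v = -sqrt(767247)/15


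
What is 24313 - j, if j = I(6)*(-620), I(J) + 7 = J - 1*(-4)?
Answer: 26173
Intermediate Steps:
I(J) = -3 + J (I(J) = -7 + (J - 1*(-4)) = -7 + (J + 4) = -7 + (4 + J) = -3 + J)
j = -1860 (j = (-3 + 6)*(-620) = 3*(-620) = -1860)
24313 - j = 24313 - 1*(-1860) = 24313 + 1860 = 26173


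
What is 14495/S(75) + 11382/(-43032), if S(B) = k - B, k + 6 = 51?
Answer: -10401505/21516 ≈ -483.43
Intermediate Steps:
k = 45 (k = -6 + 51 = 45)
S(B) = 45 - B
14495/S(75) + 11382/(-43032) = 14495/(45 - 1*75) + 11382/(-43032) = 14495/(45 - 75) + 11382*(-1/43032) = 14495/(-30) - 1897/7172 = 14495*(-1/30) - 1897/7172 = -2899/6 - 1897/7172 = -10401505/21516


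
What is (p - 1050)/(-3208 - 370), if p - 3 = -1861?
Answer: 1454/1789 ≈ 0.81274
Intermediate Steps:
p = -1858 (p = 3 - 1861 = -1858)
(p - 1050)/(-3208 - 370) = (-1858 - 1050)/(-3208 - 370) = -2908/(-3578) = -2908*(-1/3578) = 1454/1789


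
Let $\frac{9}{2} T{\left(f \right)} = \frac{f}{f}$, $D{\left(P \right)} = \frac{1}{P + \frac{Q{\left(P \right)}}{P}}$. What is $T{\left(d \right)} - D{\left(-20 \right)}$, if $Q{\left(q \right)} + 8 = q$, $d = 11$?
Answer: $\frac{77}{279} \approx 0.27599$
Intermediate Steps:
$Q{\left(q \right)} = -8 + q$
$D{\left(P \right)} = \frac{1}{P + \frac{-8 + P}{P}}$
$T{\left(f \right)} = \frac{2}{9}$ ($T{\left(f \right)} = \frac{2 \frac{f}{f}}{9} = \frac{2}{9} \cdot 1 = \frac{2}{9}$)
$T{\left(d \right)} - D{\left(-20 \right)} = \frac{2}{9} - - \frac{20}{-8 - 20 + \left(-20\right)^{2}} = \frac{2}{9} - - \frac{20}{-8 - 20 + 400} = \frac{2}{9} - - \frac{20}{372} = \frac{2}{9} - \left(-20\right) \frac{1}{372} = \frac{2}{9} - - \frac{5}{93} = \frac{2}{9} + \frac{5}{93} = \frac{77}{279}$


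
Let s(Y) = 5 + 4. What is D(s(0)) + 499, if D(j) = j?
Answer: 508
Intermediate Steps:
s(Y) = 9
D(s(0)) + 499 = 9 + 499 = 508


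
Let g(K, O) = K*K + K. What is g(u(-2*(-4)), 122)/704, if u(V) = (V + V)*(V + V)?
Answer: 1028/11 ≈ 93.455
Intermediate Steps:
u(V) = 4*V² (u(V) = (2*V)*(2*V) = 4*V²)
g(K, O) = K + K² (g(K, O) = K² + K = K + K²)
g(u(-2*(-4)), 122)/704 = ((4*(-2*(-4))²)*(1 + 4*(-2*(-4))²))/704 = ((4*8²)*(1 + 4*8²))*(1/704) = ((4*64)*(1 + 4*64))*(1/704) = (256*(1 + 256))*(1/704) = (256*257)*(1/704) = 65792*(1/704) = 1028/11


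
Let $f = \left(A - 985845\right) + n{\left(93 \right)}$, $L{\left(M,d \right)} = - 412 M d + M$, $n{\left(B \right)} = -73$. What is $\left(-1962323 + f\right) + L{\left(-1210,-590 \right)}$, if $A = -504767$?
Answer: $-297581018$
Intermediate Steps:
$L{\left(M,d \right)} = M - 412 M d$ ($L{\left(M,d \right)} = - 412 M d + M = M - 412 M d$)
$f = -1490685$ ($f = \left(-504767 - 985845\right) - 73 = -1490612 - 73 = -1490685$)
$\left(-1962323 + f\right) + L{\left(-1210,-590 \right)} = \left(-1962323 - 1490685\right) - 1210 \left(1 - -243080\right) = -3453008 - 1210 \left(1 + 243080\right) = -3453008 - 294128010 = -297581018$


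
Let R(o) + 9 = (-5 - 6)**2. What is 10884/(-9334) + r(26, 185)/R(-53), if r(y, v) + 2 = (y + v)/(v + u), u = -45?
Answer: -85652583/73178560 ≈ -1.1705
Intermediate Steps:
r(y, v) = -2 + (v + y)/(-45 + v) (r(y, v) = -2 + (y + v)/(v - 45) = -2 + (v + y)/(-45 + v))
R(o) = 112 (R(o) = -9 + (-5 - 6)**2 = -9 + (-11)**2 = -9 + 121 = 112)
10884/(-9334) + r(26, 185)/R(-53) = 10884/(-9334) + ((90 + 26 - 1*185)/(-45 + 185))/112 = 10884*(-1/9334) + ((90 + 26 - 185)/140)*(1/112) = -5442/4667 + ((1/140)*(-69))*(1/112) = -5442/4667 - 69/140*1/112 = -5442/4667 - 69/15680 = -85652583/73178560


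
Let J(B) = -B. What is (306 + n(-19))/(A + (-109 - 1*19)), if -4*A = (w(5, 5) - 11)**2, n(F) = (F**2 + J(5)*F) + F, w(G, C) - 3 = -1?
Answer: -2972/593 ≈ -5.0118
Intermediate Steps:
w(G, C) = 2 (w(G, C) = 3 - 1 = 2)
n(F) = F**2 - 4*F (n(F) = (F**2 + (-1*5)*F) + F = (F**2 - 5*F) + F = F**2 - 4*F)
A = -81/4 (A = -(2 - 11)**2/4 = -1/4*(-9)**2 = -1/4*81 = -81/4 ≈ -20.250)
(306 + n(-19))/(A + (-109 - 1*19)) = (306 - 19*(-4 - 19))/(-81/4 + (-109 - 1*19)) = (306 - 19*(-23))/(-81/4 + (-109 - 19)) = (306 + 437)/(-81/4 - 128) = 743/(-593/4) = 743*(-4/593) = -2972/593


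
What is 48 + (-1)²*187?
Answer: 235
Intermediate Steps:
48 + (-1)²*187 = 48 + 1*187 = 48 + 187 = 235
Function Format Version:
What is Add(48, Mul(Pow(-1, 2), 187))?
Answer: 235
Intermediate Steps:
Add(48, Mul(Pow(-1, 2), 187)) = Add(48, Mul(1, 187)) = Add(48, 187) = 235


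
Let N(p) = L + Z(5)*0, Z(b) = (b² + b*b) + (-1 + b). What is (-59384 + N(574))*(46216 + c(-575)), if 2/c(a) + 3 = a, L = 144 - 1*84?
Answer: -792356438052/289 ≈ -2.7417e+9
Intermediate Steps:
Z(b) = -1 + b + 2*b² (Z(b) = (b² + b²) + (-1 + b) = 2*b² + (-1 + b) = -1 + b + 2*b²)
L = 60 (L = 144 - 84 = 60)
c(a) = 2/(-3 + a)
N(p) = 60 (N(p) = 60 + (-1 + 5 + 2*5²)*0 = 60 + (-1 + 5 + 2*25)*0 = 60 + (-1 + 5 + 50)*0 = 60 + 54*0 = 60 + 0 = 60)
(-59384 + N(574))*(46216 + c(-575)) = (-59384 + 60)*(46216 + 2/(-3 - 575)) = -59324*(46216 + 2/(-578)) = -59324*(46216 + 2*(-1/578)) = -59324*(46216 - 1/289) = -59324*13356423/289 = -792356438052/289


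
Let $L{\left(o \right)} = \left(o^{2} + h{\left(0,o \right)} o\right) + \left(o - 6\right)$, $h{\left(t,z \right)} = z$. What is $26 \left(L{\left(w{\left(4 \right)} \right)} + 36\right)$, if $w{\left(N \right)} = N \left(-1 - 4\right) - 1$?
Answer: $23166$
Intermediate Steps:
$w{\left(N \right)} = -1 - 5 N$ ($w{\left(N \right)} = N \left(-5\right) - 1 = - 5 N - 1 = -1 - 5 N$)
$L{\left(o \right)} = -6 + o + 2 o^{2}$ ($L{\left(o \right)} = \left(o^{2} + o o\right) + \left(o - 6\right) = \left(o^{2} + o^{2}\right) + \left(o - 6\right) = 2 o^{2} + \left(-6 + o\right) = -6 + o + 2 o^{2}$)
$26 \left(L{\left(w{\left(4 \right)} \right)} + 36\right) = 26 \left(\left(-6 - 21 + 2 \left(-1 - 20\right)^{2}\right) + 36\right) = 26 \left(\left(-6 - 21 + 2 \left(-21\right)^{2}\right) + 36\right) = 26 \left(\left(-6 - 21 + 2 \cdot 441\right) + 36\right) = 26 \left(\left(-6 - 21 + 882\right) + 36\right) = 26 \left(855 + 36\right) = 26 \cdot 891 = 23166$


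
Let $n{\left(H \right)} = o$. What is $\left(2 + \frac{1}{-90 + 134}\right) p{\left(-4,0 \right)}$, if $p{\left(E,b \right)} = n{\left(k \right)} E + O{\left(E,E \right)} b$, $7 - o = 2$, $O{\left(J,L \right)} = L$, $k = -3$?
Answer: $- \frac{445}{11} \approx -40.455$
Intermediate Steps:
$o = 5$ ($o = 7 - 2 = 5$)
$n{\left(H \right)} = 5$
$p{\left(E,b \right)} = 5 E + E b$
$\left(2 + \frac{1}{-90 + 134}\right) p{\left(-4,0 \right)} = \left(2 + \frac{1}{-90 + 134}\right) \left(- 4 \left(5 + 0\right)\right) = \left(2 + \frac{1}{44}\right) \left(\left(-4\right) 5\right) = \left(2 + \frac{1}{44}\right) \left(-20\right) = \frac{89}{44} \left(-20\right) = - \frac{445}{11}$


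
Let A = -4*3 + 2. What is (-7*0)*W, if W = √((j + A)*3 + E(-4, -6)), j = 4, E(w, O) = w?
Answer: 0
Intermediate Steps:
A = -10 (A = -12 + 2 = -10)
W = I*√22 (W = √((4 - 10)*3 - 4) = √(-6*3 - 4) = √(-18 - 4) = √(-22) = I*√22 ≈ 4.6904*I)
(-7*0)*W = (-7*0)*(I*√22) = 0*(I*√22) = 0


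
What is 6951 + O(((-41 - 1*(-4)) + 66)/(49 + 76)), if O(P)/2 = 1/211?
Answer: 1466663/211 ≈ 6951.0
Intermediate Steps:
O(P) = 2/211
6951 + O(((-41 - 1*(-4)) + 66)/(49 + 76)) = 6951 + 2/211 = 1466663/211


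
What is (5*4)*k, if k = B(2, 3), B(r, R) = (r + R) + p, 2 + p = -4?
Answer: -20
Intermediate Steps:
p = -6 (p = -2 - 4 = -6)
B(r, R) = -6 + R + r (B(r, R) = (r + R) - 6 = (R + r) - 6 = -6 + R + r)
k = -1 (k = -6 + 3 + 2 = -1)
(5*4)*k = (5*4)*(-1) = 20*(-1) = -20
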